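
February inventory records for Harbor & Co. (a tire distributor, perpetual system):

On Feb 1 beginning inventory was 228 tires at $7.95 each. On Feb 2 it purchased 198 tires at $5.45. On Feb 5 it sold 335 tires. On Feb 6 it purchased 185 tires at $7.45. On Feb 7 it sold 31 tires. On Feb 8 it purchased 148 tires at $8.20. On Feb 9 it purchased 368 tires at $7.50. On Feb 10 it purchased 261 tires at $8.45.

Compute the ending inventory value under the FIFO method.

Feb 5, 335 sold [FIFO — oldest first]: 228 @ $7.95 + 107 @ $5.45 = $2,395.75
Feb 7, 31 sold [FIFO — oldest first]: 31 @ $5.45 = $168.95
Total COGS = $2,395.75 + $168.95 = $2,564.70
Ending inventory: 60 @ $5.45 + 185 @ $7.45 + 148 @ $8.20 + 368 @ $7.50 + 261 @ $8.45 = $7,884.30

Ending inventory = $7,884.30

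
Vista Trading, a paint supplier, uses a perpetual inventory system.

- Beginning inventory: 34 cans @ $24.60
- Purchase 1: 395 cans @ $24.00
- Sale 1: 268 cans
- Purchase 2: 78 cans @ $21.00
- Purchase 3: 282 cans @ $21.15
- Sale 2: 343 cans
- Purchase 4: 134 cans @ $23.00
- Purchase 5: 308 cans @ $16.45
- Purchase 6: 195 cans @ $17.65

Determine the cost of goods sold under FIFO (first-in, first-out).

COGS = $14,154.00

Sale 1 (268) [FIFO — oldest first]: 34 @ $24.60 + 234 @ $24.00 = $6,452.40
Sale 2 (343) [FIFO — oldest first]: 161 @ $24.00 + 78 @ $21.00 + 104 @ $21.15 = $7,701.60
Total COGS = $6,452.40 + $7,701.60 = $14,154.00
Ending inventory: 178 @ $21.15 + 134 @ $23.00 + 308 @ $16.45 + 195 @ $17.65 = $15,355.05
Check: goods available $29,509.05 = COGS $14,154.00 + ending $15,355.05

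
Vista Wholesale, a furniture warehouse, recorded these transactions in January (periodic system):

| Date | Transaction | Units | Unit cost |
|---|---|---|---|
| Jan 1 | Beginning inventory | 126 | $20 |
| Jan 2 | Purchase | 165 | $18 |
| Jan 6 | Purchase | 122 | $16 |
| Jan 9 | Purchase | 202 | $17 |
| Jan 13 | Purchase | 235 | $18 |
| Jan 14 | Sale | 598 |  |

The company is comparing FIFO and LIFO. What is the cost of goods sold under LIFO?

COGS = $10,318

FIFO COGS: 126 @ $20 + 165 @ $18 + 122 @ $16 + 185 @ $17 = $10,587
LIFO COGS: 235 @ $18 + 202 @ $17 + 122 @ $16 + 39 @ $18 = $10,318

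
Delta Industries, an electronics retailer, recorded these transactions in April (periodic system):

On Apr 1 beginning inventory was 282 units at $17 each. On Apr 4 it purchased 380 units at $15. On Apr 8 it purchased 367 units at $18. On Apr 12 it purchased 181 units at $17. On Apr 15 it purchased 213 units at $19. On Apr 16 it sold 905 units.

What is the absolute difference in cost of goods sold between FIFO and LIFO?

$1,022

FIFO COGS: 282 @ $17 + 380 @ $15 + 243 @ $18 = $14,868
LIFO COGS: 213 @ $19 + 181 @ $17 + 367 @ $18 + 144 @ $15 = $15,890
Difference = |$14,868 − $15,890| = $1,022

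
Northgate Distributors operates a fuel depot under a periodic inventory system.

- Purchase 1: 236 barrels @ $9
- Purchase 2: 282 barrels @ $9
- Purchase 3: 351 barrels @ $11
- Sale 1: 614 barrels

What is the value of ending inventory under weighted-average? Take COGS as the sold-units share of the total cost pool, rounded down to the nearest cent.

Ending inventory = $2,501.00

Sale 1, sell 614: 614/869 × $8,523.00 → $6,022.00
Ending inventory (cost pool remaining) = $2,501.00
Check: goods available $8,523.00 = COGS $6,022.00 + ending $2,501.00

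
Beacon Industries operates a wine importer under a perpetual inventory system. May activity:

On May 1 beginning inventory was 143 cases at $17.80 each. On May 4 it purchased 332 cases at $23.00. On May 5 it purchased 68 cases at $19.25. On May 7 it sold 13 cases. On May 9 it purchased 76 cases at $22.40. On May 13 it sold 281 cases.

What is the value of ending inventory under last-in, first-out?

May 7, 13 sold [LIFO — newest first]: 13 @ $19.25 = $250.25
May 13, 281 sold [LIFO — newest first]: 76 @ $22.40 + 55 @ $19.25 + 150 @ $23.00 = $6,211.15
Total COGS = $250.25 + $6,211.15 = $6,461.40
Ending inventory: 143 @ $17.80 + 182 @ $23.00 = $6,731.40
Check: goods available $13,192.80 = COGS $6,461.40 + ending $6,731.40

Ending inventory = $6,731.40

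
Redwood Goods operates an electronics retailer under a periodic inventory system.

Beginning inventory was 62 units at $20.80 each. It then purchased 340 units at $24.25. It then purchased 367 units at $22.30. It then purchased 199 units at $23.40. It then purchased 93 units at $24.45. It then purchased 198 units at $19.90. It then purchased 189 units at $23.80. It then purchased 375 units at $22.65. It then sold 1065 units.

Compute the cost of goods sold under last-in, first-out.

Sale 1 (1065) [LIFO — newest first]: 375 @ $22.65 + 189 @ $23.80 + 198 @ $19.90 + 93 @ $24.45 + 199 @ $23.40 + 11 @ $22.30 = $24,107.90
Ending inventory: 62 @ $20.80 + 340 @ $24.25 + 356 @ $22.30 = $17,473.40

COGS = $24,107.90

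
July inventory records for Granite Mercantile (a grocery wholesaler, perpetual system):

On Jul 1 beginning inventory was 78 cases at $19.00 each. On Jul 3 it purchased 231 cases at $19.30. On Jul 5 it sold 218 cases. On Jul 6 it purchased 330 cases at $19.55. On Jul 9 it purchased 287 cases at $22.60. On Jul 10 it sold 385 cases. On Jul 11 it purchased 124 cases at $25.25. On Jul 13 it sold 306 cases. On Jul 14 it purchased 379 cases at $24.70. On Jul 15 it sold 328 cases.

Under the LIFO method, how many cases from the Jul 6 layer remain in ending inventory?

50

Jul 5, 218 sold [LIFO — newest first]: 218 @ $19.30 = $4,207.40
Jul 10, 385 sold [LIFO — newest first]: 287 @ $22.60 + 98 @ $19.55 = $8,402.10
Jul 13, 306 sold [LIFO — newest first]: 124 @ $25.25 + 182 @ $19.55 = $6,689.10
Jul 15, 328 sold [LIFO — newest first]: 328 @ $24.70 = $8,101.60
Total COGS = $4,207.40 + $8,402.10 + $6,689.10 + $8,101.60 = $27,400.20
Ending inventory: 78 @ $19.00 + 13 @ $19.30 + 50 @ $19.55 + 51 @ $24.70 = $3,970.10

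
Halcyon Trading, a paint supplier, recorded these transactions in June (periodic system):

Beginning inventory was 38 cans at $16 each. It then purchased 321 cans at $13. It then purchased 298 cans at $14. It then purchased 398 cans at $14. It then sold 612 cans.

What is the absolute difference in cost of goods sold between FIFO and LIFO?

$245

FIFO COGS: 38 @ $16 + 321 @ $13 + 253 @ $14 = $8,323
LIFO COGS: 398 @ $14 + 214 @ $14 = $8,568
Difference = |$8,323 − $8,568| = $245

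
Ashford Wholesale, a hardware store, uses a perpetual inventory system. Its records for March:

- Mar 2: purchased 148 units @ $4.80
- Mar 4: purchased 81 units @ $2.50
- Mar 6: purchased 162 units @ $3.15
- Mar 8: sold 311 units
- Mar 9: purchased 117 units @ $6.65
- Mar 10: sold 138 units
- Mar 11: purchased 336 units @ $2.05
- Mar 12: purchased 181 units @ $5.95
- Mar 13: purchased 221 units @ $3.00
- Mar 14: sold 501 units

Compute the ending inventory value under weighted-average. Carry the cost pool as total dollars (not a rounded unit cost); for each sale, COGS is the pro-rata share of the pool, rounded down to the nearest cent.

Ending inventory = $1,020.96

After Mar 2: 148 on hand, pool $710.40 (≈ $4.8000 each)
After Mar 4: 229 on hand, pool $912.90 (≈ $3.9865 each)
After Mar 6: 391 on hand, pool $1,423.20 (≈ $3.6399 each)
Mar 8, sell 311: 311/391 × $1,423.20 → $1,132.00
After Mar 9: 197 on hand, pool $1,069.25 (≈ $5.4277 each)
Mar 10, sell 138: 138/197 × $1,069.25 → $749.01
After Mar 11: 395 on hand, pool $1,009.04 (≈ $2.5545 each)
After Mar 12: 576 on hand, pool $2,085.99 (≈ $3.6215 each)
After Mar 13: 797 on hand, pool $2,748.99 (≈ $3.4492 each)
Mar 14, sell 501: 501/797 × $2,748.99 → $1,728.03
Total COGS = $1,132.00 + $749.01 + $1,728.03 = $3,609.04
Ending inventory (cost pool remaining) = $1,020.96
Check: goods available $4,630.00 = COGS $3,609.04 + ending $1,020.96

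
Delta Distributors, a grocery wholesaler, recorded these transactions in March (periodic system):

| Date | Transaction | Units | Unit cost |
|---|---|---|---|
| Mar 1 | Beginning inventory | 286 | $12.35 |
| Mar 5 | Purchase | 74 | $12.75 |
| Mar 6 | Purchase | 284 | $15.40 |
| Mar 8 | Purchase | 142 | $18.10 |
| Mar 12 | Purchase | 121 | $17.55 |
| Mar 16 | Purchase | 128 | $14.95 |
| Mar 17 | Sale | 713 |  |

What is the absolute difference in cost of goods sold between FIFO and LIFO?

$1,367.35

FIFO COGS: 286 @ $12.35 + 74 @ $12.75 + 284 @ $15.40 + 69 @ $18.10 = $10,098.10
LIFO COGS: 128 @ $14.95 + 121 @ $17.55 + 142 @ $18.10 + 284 @ $15.40 + 38 @ $12.75 = $11,465.45
Difference = |$10,098.10 − $11,465.45| = $1,367.35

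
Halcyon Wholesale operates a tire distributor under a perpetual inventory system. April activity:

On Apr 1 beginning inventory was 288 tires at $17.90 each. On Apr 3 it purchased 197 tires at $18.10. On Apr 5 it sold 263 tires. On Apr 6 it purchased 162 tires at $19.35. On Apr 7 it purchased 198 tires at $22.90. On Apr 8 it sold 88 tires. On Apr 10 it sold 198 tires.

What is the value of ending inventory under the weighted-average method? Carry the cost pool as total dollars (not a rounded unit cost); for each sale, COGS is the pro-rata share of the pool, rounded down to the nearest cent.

After Apr 1: 288 on hand, pool $5,155.20 (≈ $17.9000 each)
After Apr 3: 485 on hand, pool $8,720.90 (≈ $17.9812 each)
Apr 5, sell 263: 263/485 × $8,720.90 → $4,729.06
After Apr 6: 384 on hand, pool $7,126.54 (≈ $18.5587 each)
After Apr 7: 582 on hand, pool $11,660.74 (≈ $20.0356 each)
Apr 8, sell 88: 88/582 × $11,660.74 → $1,763.13
Apr 10, sell 198: 198/494 × $9,897.61 → $3,967.05
Total COGS = $4,729.06 + $1,763.13 + $3,967.05 = $10,459.24
Ending inventory (cost pool remaining) = $5,930.56

Ending inventory = $5,930.56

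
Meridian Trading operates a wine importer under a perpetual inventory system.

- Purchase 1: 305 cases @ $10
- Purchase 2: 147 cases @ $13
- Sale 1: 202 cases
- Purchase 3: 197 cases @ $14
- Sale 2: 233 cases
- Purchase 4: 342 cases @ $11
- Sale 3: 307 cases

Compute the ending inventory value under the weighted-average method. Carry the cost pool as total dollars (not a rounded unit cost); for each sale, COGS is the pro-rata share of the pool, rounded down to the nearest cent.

After Purchase 1: 305 on hand, pool $3,050.00 (≈ $10.0000 each)
After Purchase 2: 452 on hand, pool $4,961.00 (≈ $10.9757 each)
Sale 1, sell 202: 202/452 × $4,961.00 → $2,217.08
After Purchase 3: 447 on hand, pool $5,501.92 (≈ $12.3085 each)
Sale 2, sell 233: 233/447 × $5,501.92 → $2,867.89
After Purchase 4: 556 on hand, pool $6,396.03 (≈ $11.5037 each)
Sale 3, sell 307: 307/556 × $6,396.03 → $3,531.62
Total COGS = $2,217.08 + $2,867.89 + $3,531.62 = $8,616.59
Ending inventory (cost pool remaining) = $2,864.41

Ending inventory = $2,864.41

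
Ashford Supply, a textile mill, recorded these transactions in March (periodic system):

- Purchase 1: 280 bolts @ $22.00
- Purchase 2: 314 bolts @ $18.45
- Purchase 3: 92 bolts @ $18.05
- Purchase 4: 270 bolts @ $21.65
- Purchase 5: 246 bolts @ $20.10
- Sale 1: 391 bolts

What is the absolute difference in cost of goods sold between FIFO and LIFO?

FIFO COGS: 280 @ $22.00 + 111 @ $18.45 = $8,207.95
LIFO COGS: 246 @ $20.10 + 145 @ $21.65 = $8,083.85
Difference = |$8,207.95 − $8,083.85| = $124.10

$124.10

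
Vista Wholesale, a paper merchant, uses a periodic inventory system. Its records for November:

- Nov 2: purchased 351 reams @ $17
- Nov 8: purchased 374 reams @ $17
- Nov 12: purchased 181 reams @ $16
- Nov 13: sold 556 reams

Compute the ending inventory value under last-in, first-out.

Nov 13, 556 sold [LIFO — newest first]: 181 @ $16 + 374 @ $17 + 1 @ $17 = $9,271
Ending inventory: 350 @ $17 = $5,950
Check: goods available $15,221 = COGS $9,271 + ending $5,950

Ending inventory = $5,950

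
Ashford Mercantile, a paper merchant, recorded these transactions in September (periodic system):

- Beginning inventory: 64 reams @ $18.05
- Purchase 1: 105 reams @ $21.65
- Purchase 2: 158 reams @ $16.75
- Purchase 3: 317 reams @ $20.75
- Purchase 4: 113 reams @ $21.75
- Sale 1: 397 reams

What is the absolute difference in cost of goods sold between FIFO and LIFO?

FIFO COGS: 64 @ $18.05 + 105 @ $21.65 + 158 @ $16.75 + 70 @ $20.75 = $7,527.45
LIFO COGS: 113 @ $21.75 + 284 @ $20.75 = $8,350.75
Difference = |$7,527.45 − $8,350.75| = $823.30

$823.30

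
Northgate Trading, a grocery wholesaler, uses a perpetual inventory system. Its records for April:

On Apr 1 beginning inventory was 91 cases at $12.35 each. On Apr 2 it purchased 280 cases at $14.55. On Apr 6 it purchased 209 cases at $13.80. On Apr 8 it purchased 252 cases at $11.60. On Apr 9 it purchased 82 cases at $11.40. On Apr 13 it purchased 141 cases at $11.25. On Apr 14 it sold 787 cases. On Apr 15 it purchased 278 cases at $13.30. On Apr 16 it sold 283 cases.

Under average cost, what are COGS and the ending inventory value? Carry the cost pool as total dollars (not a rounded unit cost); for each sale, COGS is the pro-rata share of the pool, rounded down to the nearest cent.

After Apr 1: 91 on hand, pool $1,123.85 (≈ $12.3500 each)
After Apr 2: 371 on hand, pool $5,197.85 (≈ $14.0104 each)
After Apr 6: 580 on hand, pool $8,082.05 (≈ $13.9346 each)
After Apr 8: 832 on hand, pool $11,005.25 (≈ $13.2275 each)
After Apr 9: 914 on hand, pool $11,940.05 (≈ $13.0635 each)
After Apr 13: 1055 on hand, pool $13,526.30 (≈ $12.8211 each)
Apr 14, sell 787: 787/1055 × $13,526.30 → $10,090.23
After Apr 15: 546 on hand, pool $7,133.47 (≈ $13.0650 each)
Apr 16, sell 283: 283/546 × $7,133.47 → $3,697.38
Total COGS = $10,090.23 + $3,697.38 = $13,787.61
Ending inventory (cost pool remaining) = $3,436.09

COGS = $13,787.61; ending inventory = $3,436.09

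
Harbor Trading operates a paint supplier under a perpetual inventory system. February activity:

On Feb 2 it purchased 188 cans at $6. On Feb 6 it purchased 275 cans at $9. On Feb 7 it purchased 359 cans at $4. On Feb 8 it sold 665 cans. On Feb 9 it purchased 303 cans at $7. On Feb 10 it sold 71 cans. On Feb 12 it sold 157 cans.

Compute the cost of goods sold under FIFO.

COGS = $5,536

Feb 8, 665 sold [FIFO — oldest first]: 188 @ $6 + 275 @ $9 + 202 @ $4 = $4,411
Feb 10, 71 sold [FIFO — oldest first]: 71 @ $4 = $284
Feb 12, 157 sold [FIFO — oldest first]: 86 @ $4 + 71 @ $7 = $841
Total COGS = $4,411 + $284 + $841 = $5,536
Ending inventory: 232 @ $7 = $1,624
Check: goods available $7,160 = COGS $5,536 + ending $1,624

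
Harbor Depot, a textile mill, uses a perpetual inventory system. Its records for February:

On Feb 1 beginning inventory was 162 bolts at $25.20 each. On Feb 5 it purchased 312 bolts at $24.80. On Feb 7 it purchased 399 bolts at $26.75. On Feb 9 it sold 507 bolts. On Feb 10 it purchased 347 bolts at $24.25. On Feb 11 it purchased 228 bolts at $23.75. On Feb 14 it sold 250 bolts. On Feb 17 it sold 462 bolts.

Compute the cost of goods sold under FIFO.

Feb 9, 507 sold [FIFO — oldest first]: 162 @ $25.20 + 312 @ $24.80 + 33 @ $26.75 = $12,702.75
Feb 14, 250 sold [FIFO — oldest first]: 250 @ $26.75 = $6,687.50
Feb 17, 462 sold [FIFO — oldest first]: 116 @ $26.75 + 346 @ $24.25 = $11,493.50
Total COGS = $12,702.75 + $6,687.50 + $11,493.50 = $30,883.75
Ending inventory: 1 @ $24.25 + 228 @ $23.75 = $5,439.25

COGS = $30,883.75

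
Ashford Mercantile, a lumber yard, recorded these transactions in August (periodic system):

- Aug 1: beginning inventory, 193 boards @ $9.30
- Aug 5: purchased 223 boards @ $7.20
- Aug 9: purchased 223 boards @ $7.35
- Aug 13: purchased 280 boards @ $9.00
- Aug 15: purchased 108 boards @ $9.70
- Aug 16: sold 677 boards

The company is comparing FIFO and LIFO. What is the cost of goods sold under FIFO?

COGS = $5,381.55

FIFO COGS: 193 @ $9.30 + 223 @ $7.20 + 223 @ $7.35 + 38 @ $9.00 = $5,381.55
LIFO COGS: 108 @ $9.70 + 280 @ $9.00 + 223 @ $7.35 + 66 @ $7.20 = $5,681.85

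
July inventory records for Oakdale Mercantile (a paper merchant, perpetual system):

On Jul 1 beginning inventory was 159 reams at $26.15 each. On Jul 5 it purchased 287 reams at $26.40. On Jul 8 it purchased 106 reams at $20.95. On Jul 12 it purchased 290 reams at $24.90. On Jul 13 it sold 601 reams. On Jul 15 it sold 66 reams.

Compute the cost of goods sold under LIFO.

Jul 13, 601 sold [LIFO — newest first]: 290 @ $24.90 + 106 @ $20.95 + 205 @ $26.40 = $14,853.70
Jul 15, 66 sold [LIFO — newest first]: 66 @ $26.40 = $1,742.40
Total COGS = $14,853.70 + $1,742.40 = $16,596.10
Ending inventory: 159 @ $26.15 + 16 @ $26.40 = $4,580.25
Check: goods available $21,176.35 = COGS $16,596.10 + ending $4,580.25

COGS = $16,596.10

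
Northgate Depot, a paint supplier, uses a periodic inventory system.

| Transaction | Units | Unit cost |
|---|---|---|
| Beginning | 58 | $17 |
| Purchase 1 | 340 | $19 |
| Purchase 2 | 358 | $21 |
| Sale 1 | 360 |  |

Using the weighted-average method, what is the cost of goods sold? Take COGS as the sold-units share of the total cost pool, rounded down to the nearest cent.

Sale 1, sell 360: 360/756 × $14,964.00 → $7,125.71
Ending inventory (cost pool remaining) = $7,838.29

COGS = $7,125.71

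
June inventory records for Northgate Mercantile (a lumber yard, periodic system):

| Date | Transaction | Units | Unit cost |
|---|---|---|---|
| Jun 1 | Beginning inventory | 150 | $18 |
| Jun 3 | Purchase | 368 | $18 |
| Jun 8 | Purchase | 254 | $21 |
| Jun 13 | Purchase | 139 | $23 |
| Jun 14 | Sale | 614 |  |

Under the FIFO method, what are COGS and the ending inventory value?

COGS = $11,340; ending inventory = $6,515

Jun 14, 614 sold [FIFO — oldest first]: 150 @ $18 + 368 @ $18 + 96 @ $21 = $11,340
Ending inventory: 158 @ $21 + 139 @ $23 = $6,515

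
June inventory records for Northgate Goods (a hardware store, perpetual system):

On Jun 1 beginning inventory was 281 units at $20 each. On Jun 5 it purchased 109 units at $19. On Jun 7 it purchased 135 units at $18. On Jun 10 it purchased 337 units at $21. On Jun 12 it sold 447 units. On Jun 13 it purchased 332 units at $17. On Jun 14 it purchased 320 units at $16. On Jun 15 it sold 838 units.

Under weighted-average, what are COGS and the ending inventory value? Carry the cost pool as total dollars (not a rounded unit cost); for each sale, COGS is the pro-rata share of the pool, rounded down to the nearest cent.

COGS = $23,874.81; ending inventory = $4,087.19

After Jun 1: 281 on hand, pool $5,620.00 (≈ $20.0000 each)
After Jun 5: 390 on hand, pool $7,691.00 (≈ $19.7205 each)
After Jun 7: 525 on hand, pool $10,121.00 (≈ $19.2781 each)
After Jun 10: 862 on hand, pool $17,198.00 (≈ $19.9513 each)
Jun 12, sell 447: 447/862 × $17,198.00 → $8,918.22
After Jun 13: 747 on hand, pool $13,923.78 (≈ $18.6396 each)
After Jun 14: 1067 on hand, pool $19,043.78 (≈ $17.8480 each)
Jun 15, sell 838: 838/1067 × $19,043.78 → $14,956.59
Total COGS = $8,918.22 + $14,956.59 = $23,874.81
Ending inventory (cost pool remaining) = $4,087.19
Check: goods available $27,962.00 = COGS $23,874.81 + ending $4,087.19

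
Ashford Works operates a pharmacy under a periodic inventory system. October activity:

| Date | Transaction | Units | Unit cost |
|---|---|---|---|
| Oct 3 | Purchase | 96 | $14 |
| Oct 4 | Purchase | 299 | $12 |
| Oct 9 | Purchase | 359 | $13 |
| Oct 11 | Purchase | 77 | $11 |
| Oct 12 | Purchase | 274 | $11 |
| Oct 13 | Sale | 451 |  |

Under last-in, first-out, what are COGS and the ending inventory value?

COGS = $5,161; ending inventory = $8,299

Oct 13, 451 sold [LIFO — newest first]: 274 @ $11 + 77 @ $11 + 100 @ $13 = $5,161
Ending inventory: 96 @ $14 + 299 @ $12 + 259 @ $13 = $8,299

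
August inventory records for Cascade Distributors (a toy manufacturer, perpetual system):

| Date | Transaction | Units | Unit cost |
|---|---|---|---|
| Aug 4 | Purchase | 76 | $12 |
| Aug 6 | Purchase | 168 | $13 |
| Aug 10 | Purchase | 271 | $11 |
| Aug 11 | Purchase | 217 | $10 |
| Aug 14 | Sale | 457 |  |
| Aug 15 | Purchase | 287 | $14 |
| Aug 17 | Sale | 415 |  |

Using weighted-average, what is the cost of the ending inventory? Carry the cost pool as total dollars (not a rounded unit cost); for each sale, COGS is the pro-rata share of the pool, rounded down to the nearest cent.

After Aug 4: 76 on hand, pool $912.00 (≈ $12.0000 each)
After Aug 6: 244 on hand, pool $3,096.00 (≈ $12.6885 each)
After Aug 10: 515 on hand, pool $6,077.00 (≈ $11.8000 each)
After Aug 11: 732 on hand, pool $8,247.00 (≈ $11.2664 each)
Aug 14, sell 457: 457/732 × $8,247.00 → $5,148.74
After Aug 15: 562 on hand, pool $7,116.26 (≈ $12.6624 each)
Aug 17, sell 415: 415/562 × $7,116.26 → $5,254.88
Total COGS = $5,148.74 + $5,254.88 = $10,403.62
Ending inventory (cost pool remaining) = $1,861.38

Ending inventory = $1,861.38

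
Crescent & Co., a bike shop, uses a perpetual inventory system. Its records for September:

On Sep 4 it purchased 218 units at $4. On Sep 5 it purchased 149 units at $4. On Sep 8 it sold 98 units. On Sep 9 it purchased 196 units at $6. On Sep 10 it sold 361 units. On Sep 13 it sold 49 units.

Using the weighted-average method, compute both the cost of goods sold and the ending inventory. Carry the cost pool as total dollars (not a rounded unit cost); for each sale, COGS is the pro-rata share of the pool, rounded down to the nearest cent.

COGS = $2,377.63; ending inventory = $266.37

After Sep 4: 218 on hand, pool $872.00 (≈ $4.0000 each)
After Sep 5: 367 on hand, pool $1,468.00 (≈ $4.0000 each)
Sep 8, sell 98: 98/367 × $1,468.00 → $392.00
After Sep 9: 465 on hand, pool $2,252.00 (≈ $4.8430 each)
Sep 10, sell 361: 361/465 × $2,252.00 → $1,748.32
Sep 13, sell 49: 49/104 × $503.68 → $237.31
Total COGS = $392.00 + $1,748.32 + $237.31 = $2,377.63
Ending inventory (cost pool remaining) = $266.37
Check: goods available $2,644.00 = COGS $2,377.63 + ending $266.37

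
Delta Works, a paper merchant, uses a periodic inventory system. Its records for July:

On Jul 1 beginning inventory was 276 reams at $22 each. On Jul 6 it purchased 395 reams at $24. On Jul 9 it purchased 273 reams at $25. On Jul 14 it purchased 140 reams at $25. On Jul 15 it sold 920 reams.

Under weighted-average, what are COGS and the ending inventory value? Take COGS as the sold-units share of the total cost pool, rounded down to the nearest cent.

Jul 15, sell 920: 920/1084 × $25,877.00 → $21,962.02
Ending inventory (cost pool remaining) = $3,914.98
Check: goods available $25,877.00 = COGS $21,962.02 + ending $3,914.98

COGS = $21,962.02; ending inventory = $3,914.98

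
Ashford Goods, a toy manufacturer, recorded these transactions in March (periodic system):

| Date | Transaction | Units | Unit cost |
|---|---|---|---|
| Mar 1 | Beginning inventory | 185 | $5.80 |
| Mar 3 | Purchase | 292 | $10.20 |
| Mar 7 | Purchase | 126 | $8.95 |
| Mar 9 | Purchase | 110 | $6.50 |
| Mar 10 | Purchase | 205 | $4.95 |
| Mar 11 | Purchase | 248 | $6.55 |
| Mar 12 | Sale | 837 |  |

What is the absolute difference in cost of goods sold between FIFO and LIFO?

$516.45

FIFO COGS: 185 @ $5.80 + 292 @ $10.20 + 126 @ $8.95 + 110 @ $6.50 + 124 @ $4.95 = $6,507.90
LIFO COGS: 248 @ $6.55 + 205 @ $4.95 + 110 @ $6.50 + 126 @ $8.95 + 148 @ $10.20 = $5,991.45
Difference = |$6,507.90 − $5,991.45| = $516.45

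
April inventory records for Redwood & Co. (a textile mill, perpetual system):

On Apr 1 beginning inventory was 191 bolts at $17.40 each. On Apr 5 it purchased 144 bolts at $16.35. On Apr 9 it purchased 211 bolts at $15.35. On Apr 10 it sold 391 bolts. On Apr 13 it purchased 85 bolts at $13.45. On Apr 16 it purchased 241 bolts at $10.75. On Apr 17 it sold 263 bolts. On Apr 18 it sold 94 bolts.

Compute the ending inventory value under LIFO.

Apr 10, 391 sold [LIFO — newest first]: 211 @ $15.35 + 144 @ $16.35 + 36 @ $17.40 = $6,219.65
Apr 17, 263 sold [LIFO — newest first]: 241 @ $10.75 + 22 @ $13.45 = $2,886.65
Apr 18, 94 sold [LIFO — newest first]: 63 @ $13.45 + 31 @ $17.40 = $1,386.75
Total COGS = $6,219.65 + $2,886.65 + $1,386.75 = $10,493.05
Ending inventory: 124 @ $17.40 = $2,157.60

Ending inventory = $2,157.60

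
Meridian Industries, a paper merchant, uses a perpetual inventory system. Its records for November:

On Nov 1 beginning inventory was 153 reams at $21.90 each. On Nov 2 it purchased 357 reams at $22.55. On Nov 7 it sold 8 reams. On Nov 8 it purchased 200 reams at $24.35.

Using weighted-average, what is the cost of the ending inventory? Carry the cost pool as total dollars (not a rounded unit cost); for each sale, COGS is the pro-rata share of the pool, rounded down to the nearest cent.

Ending inventory = $16,092.21

After Nov 1: 153 on hand, pool $3,350.70 (≈ $21.9000 each)
After Nov 2: 510 on hand, pool $11,401.05 (≈ $22.3550 each)
Nov 7, sell 8: 8/510 × $11,401.05 → $178.84
After Nov 8: 702 on hand, pool $16,092.21 (≈ $22.9234 each)
Ending inventory (cost pool remaining) = $16,092.21
Check: goods available $16,271.05 = COGS $178.84 + ending $16,092.21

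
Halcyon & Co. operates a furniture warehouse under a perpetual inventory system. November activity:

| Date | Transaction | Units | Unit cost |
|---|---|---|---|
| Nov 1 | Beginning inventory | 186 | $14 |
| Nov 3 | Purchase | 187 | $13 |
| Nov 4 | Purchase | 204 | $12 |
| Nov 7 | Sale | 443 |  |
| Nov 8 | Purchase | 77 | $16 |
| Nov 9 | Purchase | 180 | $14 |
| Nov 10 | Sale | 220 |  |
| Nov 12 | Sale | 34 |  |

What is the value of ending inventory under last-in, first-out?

Ending inventory = $1,924

Nov 7, 443 sold [LIFO — newest first]: 204 @ $12 + 187 @ $13 + 52 @ $14 = $5,607
Nov 10, 220 sold [LIFO — newest first]: 180 @ $14 + 40 @ $16 = $3,160
Nov 12, 34 sold [LIFO — newest first]: 34 @ $16 = $544
Total COGS = $5,607 + $3,160 + $544 = $9,311
Ending inventory: 134 @ $14 + 3 @ $16 = $1,924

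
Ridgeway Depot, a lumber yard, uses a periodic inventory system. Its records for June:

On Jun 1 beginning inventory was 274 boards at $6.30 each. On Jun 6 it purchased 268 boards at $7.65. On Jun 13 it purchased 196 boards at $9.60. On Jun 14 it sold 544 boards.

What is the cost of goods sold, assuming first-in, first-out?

Jun 14, 544 sold [FIFO — oldest first]: 274 @ $6.30 + 268 @ $7.65 + 2 @ $9.60 = $3,795.60
Ending inventory: 194 @ $9.60 = $1,862.40
Check: goods available $5,658.00 = COGS $3,795.60 + ending $1,862.40

COGS = $3,795.60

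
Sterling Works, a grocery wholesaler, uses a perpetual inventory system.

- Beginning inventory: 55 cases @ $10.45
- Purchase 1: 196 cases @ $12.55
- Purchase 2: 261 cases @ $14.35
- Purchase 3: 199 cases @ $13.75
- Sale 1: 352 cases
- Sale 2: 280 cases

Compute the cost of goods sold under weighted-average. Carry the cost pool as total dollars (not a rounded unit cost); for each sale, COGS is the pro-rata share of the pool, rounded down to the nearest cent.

COGS = $8,458.79

After Beginning: 55 on hand, pool $574.75 (≈ $10.4500 each)
After Purchase 1: 251 on hand, pool $3,034.55 (≈ $12.0898 each)
After Purchase 2: 512 on hand, pool $6,779.90 (≈ $13.2420 each)
After Purchase 3: 711 on hand, pool $9,516.15 (≈ $13.3842 each)
Sale 1, sell 352: 352/711 × $9,516.15 → $4,711.23
Sale 2, sell 280: 280/359 × $4,804.92 → $3,747.56
Total COGS = $4,711.23 + $3,747.56 = $8,458.79
Ending inventory (cost pool remaining) = $1,057.36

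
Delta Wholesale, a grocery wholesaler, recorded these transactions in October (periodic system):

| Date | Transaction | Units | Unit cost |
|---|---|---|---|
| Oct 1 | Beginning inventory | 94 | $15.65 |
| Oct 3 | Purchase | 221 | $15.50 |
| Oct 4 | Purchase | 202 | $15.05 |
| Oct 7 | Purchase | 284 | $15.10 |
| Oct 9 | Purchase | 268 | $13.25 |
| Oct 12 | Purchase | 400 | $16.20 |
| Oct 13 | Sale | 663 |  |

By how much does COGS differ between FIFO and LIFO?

$176.55

FIFO COGS: 94 @ $15.65 + 221 @ $15.50 + 202 @ $15.05 + 146 @ $15.10 = $10,141.30
LIFO COGS: 400 @ $16.20 + 263 @ $13.25 = $9,964.75
Difference = |$10,141.30 − $9,964.75| = $176.55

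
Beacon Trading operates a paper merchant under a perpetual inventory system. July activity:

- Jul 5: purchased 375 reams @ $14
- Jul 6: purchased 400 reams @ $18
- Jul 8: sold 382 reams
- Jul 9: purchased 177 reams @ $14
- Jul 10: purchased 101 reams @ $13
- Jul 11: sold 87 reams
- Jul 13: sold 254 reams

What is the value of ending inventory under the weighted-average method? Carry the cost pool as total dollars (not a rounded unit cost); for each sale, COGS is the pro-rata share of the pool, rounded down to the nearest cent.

Ending inventory = $4,969.36

After Jul 5: 375 on hand, pool $5,250.00 (≈ $14.0000 each)
After Jul 6: 775 on hand, pool $12,450.00 (≈ $16.0645 each)
Jul 8, sell 382: 382/775 × $12,450.00 → $6,136.64
After Jul 9: 570 on hand, pool $8,791.36 (≈ $15.4234 each)
After Jul 10: 671 on hand, pool $10,104.36 (≈ $15.0587 each)
Jul 11, sell 87: 87/671 × $10,104.36 → $1,310.10
Jul 13, sell 254: 254/584 × $8,794.26 → $3,824.90
Total COGS = $6,136.64 + $1,310.10 + $3,824.90 = $11,271.64
Ending inventory (cost pool remaining) = $4,969.36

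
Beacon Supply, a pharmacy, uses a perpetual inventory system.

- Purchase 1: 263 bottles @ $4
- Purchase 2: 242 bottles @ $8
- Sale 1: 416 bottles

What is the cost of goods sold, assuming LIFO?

COGS = $2,632

Sale 1 (416) [LIFO — newest first]: 242 @ $8 + 174 @ $4 = $2,632
Ending inventory: 89 @ $4 = $356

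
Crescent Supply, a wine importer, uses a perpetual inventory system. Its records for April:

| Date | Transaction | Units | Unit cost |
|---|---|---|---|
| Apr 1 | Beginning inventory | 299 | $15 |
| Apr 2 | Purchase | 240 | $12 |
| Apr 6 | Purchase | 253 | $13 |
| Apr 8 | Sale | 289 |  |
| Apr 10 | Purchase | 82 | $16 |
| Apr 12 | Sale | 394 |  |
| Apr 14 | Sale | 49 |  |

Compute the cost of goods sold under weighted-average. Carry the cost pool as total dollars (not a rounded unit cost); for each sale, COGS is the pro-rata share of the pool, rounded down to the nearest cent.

After Apr 1: 299 on hand, pool $4,485.00 (≈ $15.0000 each)
After Apr 2: 539 on hand, pool $7,365.00 (≈ $13.6642 each)
After Apr 6: 792 on hand, pool $10,654.00 (≈ $13.4520 each)
Apr 8, sell 289: 289/792 × $10,654.00 → $3,887.63
After Apr 10: 585 on hand, pool $8,078.37 (≈ $13.8092 each)
Apr 12, sell 394: 394/585 × $8,078.37 → $5,440.81
Apr 14, sell 49: 49/191 × $2,637.56 → $676.65
Total COGS = $3,887.63 + $5,440.81 + $676.65 = $10,005.09
Ending inventory (cost pool remaining) = $1,960.91
Check: goods available $11,966.00 = COGS $10,005.09 + ending $1,960.91

COGS = $10,005.09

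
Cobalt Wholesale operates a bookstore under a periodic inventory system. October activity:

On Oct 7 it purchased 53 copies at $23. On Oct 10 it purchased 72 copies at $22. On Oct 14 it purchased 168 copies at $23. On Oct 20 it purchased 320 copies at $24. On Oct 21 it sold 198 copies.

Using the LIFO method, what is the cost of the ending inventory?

Ending inventory = $9,595

Oct 21, 198 sold [LIFO — newest first]: 198 @ $24 = $4,752
Ending inventory: 53 @ $23 + 72 @ $22 + 168 @ $23 + 122 @ $24 = $9,595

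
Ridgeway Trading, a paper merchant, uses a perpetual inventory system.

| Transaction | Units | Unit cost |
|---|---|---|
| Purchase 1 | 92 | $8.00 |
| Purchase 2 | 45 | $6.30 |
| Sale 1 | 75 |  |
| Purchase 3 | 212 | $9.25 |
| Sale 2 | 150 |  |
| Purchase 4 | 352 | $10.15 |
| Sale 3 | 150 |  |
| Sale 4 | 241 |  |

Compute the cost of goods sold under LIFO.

Sale 1 (75) [LIFO — newest first]: 45 @ $6.30 + 30 @ $8.00 = $523.50
Sale 2 (150) [LIFO — newest first]: 150 @ $9.25 = $1,387.50
Sale 3 (150) [LIFO — newest first]: 150 @ $10.15 = $1,522.50
Sale 4 (241) [LIFO — newest first]: 202 @ $10.15 + 39 @ $9.25 = $2,411.05
Total COGS = $523.50 + $1,387.50 + $1,522.50 + $2,411.05 = $5,844.55
Ending inventory: 62 @ $8.00 + 23 @ $9.25 = $708.75
Check: goods available $6,553.30 = COGS $5,844.55 + ending $708.75

COGS = $5,844.55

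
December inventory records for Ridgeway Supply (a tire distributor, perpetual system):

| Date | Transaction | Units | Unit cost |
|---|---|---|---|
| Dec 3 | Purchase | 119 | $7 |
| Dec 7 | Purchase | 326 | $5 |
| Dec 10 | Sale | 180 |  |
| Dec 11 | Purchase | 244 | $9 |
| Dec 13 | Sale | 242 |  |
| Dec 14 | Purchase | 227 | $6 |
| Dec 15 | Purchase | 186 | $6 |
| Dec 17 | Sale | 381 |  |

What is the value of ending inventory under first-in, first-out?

Ending inventory = $1,794

Dec 10, 180 sold [FIFO — oldest first]: 119 @ $7 + 61 @ $5 = $1,138
Dec 13, 242 sold [FIFO — oldest first]: 242 @ $5 = $1,210
Dec 17, 381 sold [FIFO — oldest first]: 23 @ $5 + 244 @ $9 + 114 @ $6 = $2,995
Total COGS = $1,138 + $1,210 + $2,995 = $5,343
Ending inventory: 113 @ $6 + 186 @ $6 = $1,794
Check: goods available $7,137 = COGS $5,343 + ending $1,794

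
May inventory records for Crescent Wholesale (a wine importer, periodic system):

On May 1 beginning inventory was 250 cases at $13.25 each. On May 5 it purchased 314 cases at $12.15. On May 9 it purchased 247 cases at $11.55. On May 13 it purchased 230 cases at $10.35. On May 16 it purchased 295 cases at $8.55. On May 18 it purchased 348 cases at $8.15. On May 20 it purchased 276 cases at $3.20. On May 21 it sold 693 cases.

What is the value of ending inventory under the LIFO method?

May 21, 693 sold [LIFO — newest first]: 276 @ $3.20 + 348 @ $8.15 + 69 @ $8.55 = $4,309.35
Ending inventory: 250 @ $13.25 + 314 @ $12.15 + 247 @ $11.55 + 230 @ $10.35 + 226 @ $8.55 = $14,293.25

Ending inventory = $14,293.25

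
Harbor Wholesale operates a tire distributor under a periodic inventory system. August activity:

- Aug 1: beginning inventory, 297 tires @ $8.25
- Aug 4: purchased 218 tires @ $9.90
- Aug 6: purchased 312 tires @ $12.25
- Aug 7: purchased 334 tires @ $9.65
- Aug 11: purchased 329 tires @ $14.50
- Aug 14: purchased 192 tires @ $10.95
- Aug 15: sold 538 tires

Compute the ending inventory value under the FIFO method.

Ending inventory = $13,636.25

Aug 15, 538 sold [FIFO — oldest first]: 297 @ $8.25 + 218 @ $9.90 + 23 @ $12.25 = $4,890.20
Ending inventory: 289 @ $12.25 + 334 @ $9.65 + 329 @ $14.50 + 192 @ $10.95 = $13,636.25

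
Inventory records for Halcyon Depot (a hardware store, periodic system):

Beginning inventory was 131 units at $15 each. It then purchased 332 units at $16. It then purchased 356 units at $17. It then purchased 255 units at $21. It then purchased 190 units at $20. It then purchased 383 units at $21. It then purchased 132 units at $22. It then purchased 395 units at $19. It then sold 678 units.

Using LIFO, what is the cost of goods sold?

COGS = $13,580

Sale 1 (678) [LIFO — newest first]: 395 @ $19 + 132 @ $22 + 151 @ $21 = $13,580
Ending inventory: 131 @ $15 + 332 @ $16 + 356 @ $17 + 255 @ $21 + 190 @ $20 + 232 @ $21 = $27,356
Check: goods available $40,936 = COGS $13,580 + ending $27,356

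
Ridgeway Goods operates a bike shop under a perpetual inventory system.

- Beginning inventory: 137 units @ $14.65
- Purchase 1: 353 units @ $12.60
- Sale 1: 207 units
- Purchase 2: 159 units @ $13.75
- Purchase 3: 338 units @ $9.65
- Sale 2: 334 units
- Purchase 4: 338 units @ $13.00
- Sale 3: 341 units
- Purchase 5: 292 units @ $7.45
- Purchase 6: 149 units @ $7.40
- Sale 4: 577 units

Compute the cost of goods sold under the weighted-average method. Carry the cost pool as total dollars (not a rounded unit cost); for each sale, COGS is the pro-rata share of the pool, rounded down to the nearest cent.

After Beginning: 137 on hand, pool $2,007.05 (≈ $14.6500 each)
After Purchase 1: 490 on hand, pool $6,454.85 (≈ $13.1732 each)
Sale 1, sell 207: 207/490 × $6,454.85 → $2,726.84
After Purchase 2: 442 on hand, pool $5,914.26 (≈ $13.3807 each)
After Purchase 3: 780 on hand, pool $9,175.96 (≈ $11.7641 each)
Sale 2, sell 334: 334/780 × $9,175.96 → $3,929.19
After Purchase 4: 784 on hand, pool $9,640.77 (≈ $12.2969 each)
Sale 3, sell 341: 341/784 × $9,640.77 → $4,193.24
After Purchase 5: 735 on hand, pool $7,622.93 (≈ $10.3713 each)
After Purchase 6: 884 on hand, pool $8,725.53 (≈ $9.8705 each)
Sale 4, sell 577: 577/884 × $8,725.53 → $5,695.28
Total COGS = $2,726.84 + $3,929.19 + $4,193.24 + $5,695.28 = $16,544.55
Ending inventory (cost pool remaining) = $3,030.25

COGS = $16,544.55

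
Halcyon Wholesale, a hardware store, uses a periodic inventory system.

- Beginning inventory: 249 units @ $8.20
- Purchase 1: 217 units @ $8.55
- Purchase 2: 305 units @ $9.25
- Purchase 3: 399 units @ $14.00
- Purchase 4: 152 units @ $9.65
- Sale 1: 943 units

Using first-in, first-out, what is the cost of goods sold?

Sale 1 (943) [FIFO — oldest first]: 249 @ $8.20 + 217 @ $8.55 + 305 @ $9.25 + 172 @ $14.00 = $9,126.40
Ending inventory: 227 @ $14.00 + 152 @ $9.65 = $4,644.80
Check: goods available $13,771.20 = COGS $9,126.40 + ending $4,644.80

COGS = $9,126.40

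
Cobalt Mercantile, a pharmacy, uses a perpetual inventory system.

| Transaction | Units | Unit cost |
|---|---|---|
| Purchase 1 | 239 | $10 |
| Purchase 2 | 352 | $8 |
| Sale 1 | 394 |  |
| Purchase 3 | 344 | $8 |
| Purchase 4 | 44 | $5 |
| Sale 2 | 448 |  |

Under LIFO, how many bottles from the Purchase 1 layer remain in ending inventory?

137

Sale 1 (394) [LIFO — newest first]: 352 @ $8 + 42 @ $10 = $3,236
Sale 2 (448) [LIFO — newest first]: 44 @ $5 + 344 @ $8 + 60 @ $10 = $3,572
Total COGS = $3,236 + $3,572 = $6,808
Ending inventory: 137 @ $10 = $1,370
Check: goods available $8,178 = COGS $6,808 + ending $1,370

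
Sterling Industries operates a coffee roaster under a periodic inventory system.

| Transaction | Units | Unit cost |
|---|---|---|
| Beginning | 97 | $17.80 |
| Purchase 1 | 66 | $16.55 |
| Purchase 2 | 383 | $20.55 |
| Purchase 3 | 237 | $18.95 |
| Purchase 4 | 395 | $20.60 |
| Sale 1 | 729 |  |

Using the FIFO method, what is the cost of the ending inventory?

Ending inventory = $9,160.30

Sale 1 (729) [FIFO — oldest first]: 97 @ $17.80 + 66 @ $16.55 + 383 @ $20.55 + 183 @ $18.95 = $14,157.40
Ending inventory: 54 @ $18.95 + 395 @ $20.60 = $9,160.30
Check: goods available $23,317.70 = COGS $14,157.40 + ending $9,160.30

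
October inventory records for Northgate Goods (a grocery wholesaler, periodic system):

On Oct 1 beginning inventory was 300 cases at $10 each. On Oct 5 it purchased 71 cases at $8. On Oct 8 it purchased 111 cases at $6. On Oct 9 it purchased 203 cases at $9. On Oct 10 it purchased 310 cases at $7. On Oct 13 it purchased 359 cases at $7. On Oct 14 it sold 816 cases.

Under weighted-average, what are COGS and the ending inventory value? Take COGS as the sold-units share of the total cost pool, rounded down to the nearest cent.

COGS = $6,474.96; ending inventory = $4,269.04

Oct 14, sell 816: 816/1354 × $10,744.00 → $6,474.96
Ending inventory (cost pool remaining) = $4,269.04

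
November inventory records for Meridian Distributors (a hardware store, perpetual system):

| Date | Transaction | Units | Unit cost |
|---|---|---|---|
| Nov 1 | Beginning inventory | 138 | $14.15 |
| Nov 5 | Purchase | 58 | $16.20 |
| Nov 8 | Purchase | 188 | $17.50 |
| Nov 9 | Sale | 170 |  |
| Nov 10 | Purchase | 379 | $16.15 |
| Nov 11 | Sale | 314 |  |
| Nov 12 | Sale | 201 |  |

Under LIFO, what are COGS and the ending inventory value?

Nov 9, 170 sold [LIFO — newest first]: 170 @ $17.50 = $2,975.00
Nov 11, 314 sold [LIFO — newest first]: 314 @ $16.15 = $5,071.10
Nov 12, 201 sold [LIFO — newest first]: 65 @ $16.15 + 18 @ $17.50 + 58 @ $16.20 + 60 @ $14.15 = $3,153.35
Total COGS = $2,975.00 + $5,071.10 + $3,153.35 = $11,199.45
Ending inventory: 78 @ $14.15 = $1,103.70

COGS = $11,199.45; ending inventory = $1,103.70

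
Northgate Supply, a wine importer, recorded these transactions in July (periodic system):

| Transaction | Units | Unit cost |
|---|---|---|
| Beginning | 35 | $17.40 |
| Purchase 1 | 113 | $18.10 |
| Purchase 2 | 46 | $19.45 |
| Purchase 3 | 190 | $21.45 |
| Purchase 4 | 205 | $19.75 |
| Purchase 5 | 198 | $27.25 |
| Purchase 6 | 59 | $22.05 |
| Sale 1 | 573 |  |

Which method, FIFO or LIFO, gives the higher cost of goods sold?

LIFO

FIFO COGS: 35 @ $17.40 + 113 @ $18.10 + 46 @ $19.45 + 190 @ $21.45 + 189 @ $19.75 = $11,357.25
LIFO COGS: 59 @ $22.05 + 198 @ $27.25 + 205 @ $19.75 + 111 @ $21.45 = $13,126.15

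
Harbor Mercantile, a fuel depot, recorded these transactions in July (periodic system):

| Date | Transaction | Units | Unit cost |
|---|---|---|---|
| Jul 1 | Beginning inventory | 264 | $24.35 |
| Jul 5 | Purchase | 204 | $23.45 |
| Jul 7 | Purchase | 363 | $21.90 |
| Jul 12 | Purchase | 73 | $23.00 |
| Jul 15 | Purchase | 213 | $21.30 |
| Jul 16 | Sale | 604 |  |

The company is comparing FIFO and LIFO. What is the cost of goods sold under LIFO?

COGS = $13,180.10

FIFO COGS: 264 @ $24.35 + 204 @ $23.45 + 136 @ $21.90 = $14,190.60
LIFO COGS: 213 @ $21.30 + 73 @ $23.00 + 318 @ $21.90 = $13,180.10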